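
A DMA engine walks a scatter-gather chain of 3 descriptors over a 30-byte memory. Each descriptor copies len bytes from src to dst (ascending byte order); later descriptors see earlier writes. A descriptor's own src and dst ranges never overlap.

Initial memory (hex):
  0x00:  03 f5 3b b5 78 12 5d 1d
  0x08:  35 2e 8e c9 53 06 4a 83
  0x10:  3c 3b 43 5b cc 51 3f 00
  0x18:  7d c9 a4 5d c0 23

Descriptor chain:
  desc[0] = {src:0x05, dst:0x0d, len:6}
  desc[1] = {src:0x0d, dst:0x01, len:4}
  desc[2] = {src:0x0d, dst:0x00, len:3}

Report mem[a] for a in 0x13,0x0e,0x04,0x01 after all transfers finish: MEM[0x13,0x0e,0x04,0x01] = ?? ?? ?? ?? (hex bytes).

#0 dst[0x0d+6] := {0x12,0x5d,0x1d,0x35,0x2e,0x8e}
#1 dst[0x01+4] := {0x12,0x5d,0x1d,0x35}
#2 dst[0x00+3] := {0x12,0x5d,0x1d}
query mem[0x13]=0x5b, mem[0x0e]=0x5d, mem[0x04]=0x35, mem[0x01]=0x5d

MEM[0x13,0x0e,0x04,0x01] = 5b 5d 35 5d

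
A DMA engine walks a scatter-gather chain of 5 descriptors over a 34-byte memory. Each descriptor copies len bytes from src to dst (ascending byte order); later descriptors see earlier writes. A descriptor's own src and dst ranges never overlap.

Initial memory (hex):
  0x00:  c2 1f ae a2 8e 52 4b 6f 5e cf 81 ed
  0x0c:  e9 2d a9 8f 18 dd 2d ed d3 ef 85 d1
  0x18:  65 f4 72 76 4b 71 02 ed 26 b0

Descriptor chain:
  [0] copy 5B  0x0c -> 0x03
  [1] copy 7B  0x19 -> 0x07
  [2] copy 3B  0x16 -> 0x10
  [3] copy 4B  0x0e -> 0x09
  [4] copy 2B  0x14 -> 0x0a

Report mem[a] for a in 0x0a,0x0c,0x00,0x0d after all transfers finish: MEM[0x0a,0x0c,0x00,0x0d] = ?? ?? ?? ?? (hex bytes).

  after D0: wrote 5B at 0x03 = e92da98f18
  after D1: wrote 7B at 0x07 = f472764b7102ed
  after D2: wrote 3B at 0x10 = 85d165
  after D3: wrote 4B at 0x09 = a98f85d1
  after D4: wrote 2B at 0x0a = d3ef
query mem[0x0a]=0xd3, mem[0x0c]=0xd1, mem[0x00]=0xc2, mem[0x0d]=0xed

MEM[0x0a,0x0c,0x00,0x0d] = d3 d1 c2 ed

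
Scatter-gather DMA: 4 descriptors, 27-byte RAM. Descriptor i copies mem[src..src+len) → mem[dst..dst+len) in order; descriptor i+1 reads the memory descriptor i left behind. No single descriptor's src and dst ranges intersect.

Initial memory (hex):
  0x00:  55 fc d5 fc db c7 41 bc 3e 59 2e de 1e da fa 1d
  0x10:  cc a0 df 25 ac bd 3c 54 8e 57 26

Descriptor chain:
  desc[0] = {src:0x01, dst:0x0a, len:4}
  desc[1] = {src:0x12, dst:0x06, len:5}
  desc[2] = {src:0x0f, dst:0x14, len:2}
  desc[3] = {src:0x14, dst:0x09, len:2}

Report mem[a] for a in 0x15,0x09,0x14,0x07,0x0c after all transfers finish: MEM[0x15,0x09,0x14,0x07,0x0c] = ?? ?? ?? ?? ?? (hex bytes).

  after D0: wrote 4B at 0x0a = fcd5fcdb
  after D1: wrote 5B at 0x06 = df25acbd3c
  after D2: wrote 2B at 0x14 = 1dcc
  after D3: wrote 2B at 0x09 = 1dcc
query mem[0x15]=0xcc, mem[0x09]=0x1d, mem[0x14]=0x1d, mem[0x07]=0x25, mem[0x0c]=0xfc

MEM[0x15,0x09,0x14,0x07,0x0c] = cc 1d 1d 25 fc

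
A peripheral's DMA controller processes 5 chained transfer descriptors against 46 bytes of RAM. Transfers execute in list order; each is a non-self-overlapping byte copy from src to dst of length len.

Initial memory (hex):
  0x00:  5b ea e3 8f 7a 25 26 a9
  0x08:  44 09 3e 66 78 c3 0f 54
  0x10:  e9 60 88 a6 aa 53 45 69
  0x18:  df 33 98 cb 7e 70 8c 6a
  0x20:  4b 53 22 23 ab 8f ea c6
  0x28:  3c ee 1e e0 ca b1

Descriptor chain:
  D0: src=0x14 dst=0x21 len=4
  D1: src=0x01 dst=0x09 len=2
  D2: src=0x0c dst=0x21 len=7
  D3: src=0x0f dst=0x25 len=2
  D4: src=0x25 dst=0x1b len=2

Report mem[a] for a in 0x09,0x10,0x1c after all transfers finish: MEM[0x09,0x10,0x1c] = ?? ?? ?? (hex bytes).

D0: mem[0x21..0x24] <- [aa 53 45 69]
D1: mem[0x09..0x0a] <- [ea e3]
D2: mem[0x21..0x27] <- [78 c3 0f 54 e9 60 88]
D3: mem[0x25..0x26] <- [54 e9]
D4: mem[0x1b..0x1c] <- [54 e9]
query mem[0x09]=0xea, mem[0x10]=0xe9, mem[0x1c]=0xe9

MEM[0x09,0x10,0x1c] = ea e9 e9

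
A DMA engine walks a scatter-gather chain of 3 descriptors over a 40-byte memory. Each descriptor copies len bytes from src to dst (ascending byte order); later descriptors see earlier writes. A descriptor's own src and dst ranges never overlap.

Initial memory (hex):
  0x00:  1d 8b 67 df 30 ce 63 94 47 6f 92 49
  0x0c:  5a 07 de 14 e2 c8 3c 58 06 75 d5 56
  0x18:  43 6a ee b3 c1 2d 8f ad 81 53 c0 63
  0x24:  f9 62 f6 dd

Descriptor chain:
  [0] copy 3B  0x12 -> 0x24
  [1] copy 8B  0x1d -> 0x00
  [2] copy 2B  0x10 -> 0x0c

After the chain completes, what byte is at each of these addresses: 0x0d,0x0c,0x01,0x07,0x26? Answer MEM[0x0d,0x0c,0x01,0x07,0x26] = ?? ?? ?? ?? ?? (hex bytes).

MEM[0x0d,0x0c,0x01,0x07,0x26] = c8 e2 8f 3c 06

#0 dst[0x24+3] := {0x3c,0x58,0x06}
#1 dst[0x00+8] := {0x2d,0x8f,0xad,0x81,0x53,0xc0,0x63,0x3c}
#2 dst[0x0c+2] := {0xe2,0xc8}
query mem[0x0d]=0xc8, mem[0x0c]=0xe2, mem[0x01]=0x8f, mem[0x07]=0x3c, mem[0x26]=0x06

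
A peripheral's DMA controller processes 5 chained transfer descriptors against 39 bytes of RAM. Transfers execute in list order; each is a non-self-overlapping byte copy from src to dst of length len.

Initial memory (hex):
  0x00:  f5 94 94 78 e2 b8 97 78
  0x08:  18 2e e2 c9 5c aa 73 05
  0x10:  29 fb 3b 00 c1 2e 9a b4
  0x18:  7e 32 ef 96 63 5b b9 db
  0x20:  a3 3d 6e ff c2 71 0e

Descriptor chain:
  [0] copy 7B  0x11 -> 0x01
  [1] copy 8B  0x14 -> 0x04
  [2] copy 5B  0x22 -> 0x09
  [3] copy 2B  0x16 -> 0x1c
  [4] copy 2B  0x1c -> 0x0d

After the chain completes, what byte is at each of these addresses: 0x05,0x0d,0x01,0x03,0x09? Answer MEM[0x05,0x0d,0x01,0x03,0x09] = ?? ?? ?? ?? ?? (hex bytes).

  after D0: wrote 7B at 0x01 = fb3b00c12e9ab4
  after D1: wrote 8B at 0x04 = c12e9ab47e32ef96
  after D2: wrote 5B at 0x09 = 6effc2710e
  after D3: wrote 2B at 0x1c = 9ab4
  after D4: wrote 2B at 0x0d = 9ab4
query mem[0x05]=0x2e, mem[0x0d]=0x9a, mem[0x01]=0xfb, mem[0x03]=0x00, mem[0x09]=0x6e

MEM[0x05,0x0d,0x01,0x03,0x09] = 2e 9a fb 00 6e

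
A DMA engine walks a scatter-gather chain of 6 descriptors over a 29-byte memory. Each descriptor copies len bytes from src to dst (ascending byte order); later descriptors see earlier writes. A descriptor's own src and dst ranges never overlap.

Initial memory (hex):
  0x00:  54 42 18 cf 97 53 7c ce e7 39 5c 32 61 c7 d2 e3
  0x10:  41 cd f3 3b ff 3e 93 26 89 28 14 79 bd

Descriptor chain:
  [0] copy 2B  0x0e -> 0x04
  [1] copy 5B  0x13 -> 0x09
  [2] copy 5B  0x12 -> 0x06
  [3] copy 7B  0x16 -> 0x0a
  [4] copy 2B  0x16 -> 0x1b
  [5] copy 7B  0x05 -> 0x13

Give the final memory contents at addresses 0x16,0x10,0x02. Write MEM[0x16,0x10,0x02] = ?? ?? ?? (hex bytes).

MEM[0x16,0x10,0x02] = ff bd 18

#0 dst[0x04+2] := {0xd2,0xe3}
#1 dst[0x09+5] := {0x3b,0xff,0x3e,0x93,0x26}
#2 dst[0x06+5] := {0xf3,0x3b,0xff,0x3e,0x93}
#3 dst[0x0a+7] := {0x93,0x26,0x89,0x28,0x14,0x79,0xbd}
#4 dst[0x1b+2] := {0x93,0x26}
#5 dst[0x13+7] := {0xe3,0xf3,0x3b,0xff,0x3e,0x93,0x26}
query mem[0x16]=0xff, mem[0x10]=0xbd, mem[0x02]=0x18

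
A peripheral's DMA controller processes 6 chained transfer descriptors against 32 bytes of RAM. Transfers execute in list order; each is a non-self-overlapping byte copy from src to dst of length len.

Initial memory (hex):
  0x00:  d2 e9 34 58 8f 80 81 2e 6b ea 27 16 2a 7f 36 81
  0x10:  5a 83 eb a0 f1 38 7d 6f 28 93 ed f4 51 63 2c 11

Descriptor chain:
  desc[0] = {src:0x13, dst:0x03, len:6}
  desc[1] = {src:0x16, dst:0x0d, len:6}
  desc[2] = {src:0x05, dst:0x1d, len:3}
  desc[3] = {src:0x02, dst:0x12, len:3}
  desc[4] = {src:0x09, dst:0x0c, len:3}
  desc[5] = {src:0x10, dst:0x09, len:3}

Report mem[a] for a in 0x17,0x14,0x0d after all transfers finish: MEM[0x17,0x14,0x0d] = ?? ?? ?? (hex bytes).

MEM[0x17,0x14,0x0d] = 6f f1 27

#0 dst[0x03+6] := {0xa0,0xf1,0x38,0x7d,0x6f,0x28}
#1 dst[0x0d+6] := {0x7d,0x6f,0x28,0x93,0xed,0xf4}
#2 dst[0x1d+3] := {0x38,0x7d,0x6f}
#3 dst[0x12+3] := {0x34,0xa0,0xf1}
#4 dst[0x0c+3] := {0xea,0x27,0x16}
#5 dst[0x09+3] := {0x93,0xed,0x34}
query mem[0x17]=0x6f, mem[0x14]=0xf1, mem[0x0d]=0x27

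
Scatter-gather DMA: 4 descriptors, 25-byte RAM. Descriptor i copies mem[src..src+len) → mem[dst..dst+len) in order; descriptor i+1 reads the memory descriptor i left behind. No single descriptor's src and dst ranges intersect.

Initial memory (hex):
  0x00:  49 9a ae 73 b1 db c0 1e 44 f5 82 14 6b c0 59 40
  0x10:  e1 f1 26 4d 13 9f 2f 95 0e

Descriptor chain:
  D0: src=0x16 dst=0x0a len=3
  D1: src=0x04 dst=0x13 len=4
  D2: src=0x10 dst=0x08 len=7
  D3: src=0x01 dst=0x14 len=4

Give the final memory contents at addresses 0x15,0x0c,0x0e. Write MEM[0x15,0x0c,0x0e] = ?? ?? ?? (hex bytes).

MEM[0x15,0x0c,0x0e] = ae db 1e

D0: mem[0x0a..0x0c] <- [2f 95 0e]
D1: mem[0x13..0x16] <- [b1 db c0 1e]
D2: mem[0x08..0x0e] <- [e1 f1 26 b1 db c0 1e]
D3: mem[0x14..0x17] <- [9a ae 73 b1]
query mem[0x15]=0xae, mem[0x0c]=0xdb, mem[0x0e]=0x1e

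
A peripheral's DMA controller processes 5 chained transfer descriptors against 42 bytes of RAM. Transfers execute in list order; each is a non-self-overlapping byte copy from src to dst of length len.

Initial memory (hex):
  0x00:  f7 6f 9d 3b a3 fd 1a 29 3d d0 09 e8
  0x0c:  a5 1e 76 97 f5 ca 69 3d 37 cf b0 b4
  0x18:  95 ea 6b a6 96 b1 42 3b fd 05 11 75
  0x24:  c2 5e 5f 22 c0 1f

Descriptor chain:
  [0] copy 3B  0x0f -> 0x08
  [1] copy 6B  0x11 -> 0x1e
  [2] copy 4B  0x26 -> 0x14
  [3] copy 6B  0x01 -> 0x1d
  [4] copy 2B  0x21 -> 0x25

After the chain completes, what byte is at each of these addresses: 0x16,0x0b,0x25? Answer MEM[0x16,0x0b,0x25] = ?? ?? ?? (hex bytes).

MEM[0x16,0x0b,0x25] = c0 e8 fd

#0 dst[0x08+3] := {0x97,0xf5,0xca}
#1 dst[0x1e+6] := {0xca,0x69,0x3d,0x37,0xcf,0xb0}
#2 dst[0x14+4] := {0x5f,0x22,0xc0,0x1f}
#3 dst[0x1d+6] := {0x6f,0x9d,0x3b,0xa3,0xfd,0x1a}
#4 dst[0x25+2] := {0xfd,0x1a}
query mem[0x16]=0xc0, mem[0x0b]=0xe8, mem[0x25]=0xfd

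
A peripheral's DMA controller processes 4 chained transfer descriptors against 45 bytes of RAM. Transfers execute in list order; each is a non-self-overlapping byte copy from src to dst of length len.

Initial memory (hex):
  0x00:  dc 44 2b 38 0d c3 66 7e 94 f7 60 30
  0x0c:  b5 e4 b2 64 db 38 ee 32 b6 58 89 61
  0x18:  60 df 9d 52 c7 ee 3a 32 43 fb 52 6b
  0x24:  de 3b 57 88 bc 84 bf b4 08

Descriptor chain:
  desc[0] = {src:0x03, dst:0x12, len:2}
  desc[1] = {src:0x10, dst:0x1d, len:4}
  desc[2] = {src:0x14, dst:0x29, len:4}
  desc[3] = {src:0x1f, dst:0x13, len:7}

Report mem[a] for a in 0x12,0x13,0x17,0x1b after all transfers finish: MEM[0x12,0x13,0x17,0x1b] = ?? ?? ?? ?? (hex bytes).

D0: mem[0x12..0x13] <- [38 0d]
D1: mem[0x1d..0x20] <- [db 38 38 0d]
D2: mem[0x29..0x2c] <- [b6 58 89 61]
D3: mem[0x13..0x19] <- [38 0d fb 52 6b de 3b]
query mem[0x12]=0x38, mem[0x13]=0x38, mem[0x17]=0x6b, mem[0x1b]=0x52

MEM[0x12,0x13,0x17,0x1b] = 38 38 6b 52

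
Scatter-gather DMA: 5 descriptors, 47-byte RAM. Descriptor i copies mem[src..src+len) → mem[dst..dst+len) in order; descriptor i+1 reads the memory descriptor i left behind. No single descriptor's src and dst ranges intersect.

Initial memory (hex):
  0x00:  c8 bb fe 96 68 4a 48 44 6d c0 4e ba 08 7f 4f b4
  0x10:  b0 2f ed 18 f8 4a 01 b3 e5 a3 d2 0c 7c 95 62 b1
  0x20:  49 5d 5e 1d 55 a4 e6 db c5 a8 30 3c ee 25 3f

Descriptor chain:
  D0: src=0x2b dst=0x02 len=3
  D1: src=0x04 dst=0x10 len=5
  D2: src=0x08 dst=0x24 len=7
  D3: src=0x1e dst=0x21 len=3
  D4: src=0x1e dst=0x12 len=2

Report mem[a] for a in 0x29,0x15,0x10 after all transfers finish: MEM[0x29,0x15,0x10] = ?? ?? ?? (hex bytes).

MEM[0x29,0x15,0x10] = 7f 4a 25

  after D0: wrote 3B at 0x02 = 3cee25
  after D1: wrote 5B at 0x10 = 254a48446d
  after D2: wrote 7B at 0x24 = 6dc04eba087f4f
  after D3: wrote 3B at 0x21 = 62b149
  after D4: wrote 2B at 0x12 = 62b1
query mem[0x29]=0x7f, mem[0x15]=0x4a, mem[0x10]=0x25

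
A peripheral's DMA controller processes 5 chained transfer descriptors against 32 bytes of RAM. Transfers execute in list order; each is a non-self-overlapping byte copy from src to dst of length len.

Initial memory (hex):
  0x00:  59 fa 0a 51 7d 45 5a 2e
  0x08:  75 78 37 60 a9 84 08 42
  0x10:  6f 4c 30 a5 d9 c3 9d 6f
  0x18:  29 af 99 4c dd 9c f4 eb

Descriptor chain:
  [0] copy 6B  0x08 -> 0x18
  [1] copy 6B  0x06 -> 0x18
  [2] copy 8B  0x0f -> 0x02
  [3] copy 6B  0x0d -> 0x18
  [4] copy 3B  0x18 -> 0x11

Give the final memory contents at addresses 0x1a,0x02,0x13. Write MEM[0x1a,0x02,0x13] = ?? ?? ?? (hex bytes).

MEM[0x1a,0x02,0x13] = 42 42 42

#0 dst[0x18+6] := {0x75,0x78,0x37,0x60,0xa9,0x84}
#1 dst[0x18+6] := {0x5a,0x2e,0x75,0x78,0x37,0x60}
#2 dst[0x02+8] := {0x42,0x6f,0x4c,0x30,0xa5,0xd9,0xc3,0x9d}
#3 dst[0x18+6] := {0x84,0x08,0x42,0x6f,0x4c,0x30}
#4 dst[0x11+3] := {0x84,0x08,0x42}
query mem[0x1a]=0x42, mem[0x02]=0x42, mem[0x13]=0x42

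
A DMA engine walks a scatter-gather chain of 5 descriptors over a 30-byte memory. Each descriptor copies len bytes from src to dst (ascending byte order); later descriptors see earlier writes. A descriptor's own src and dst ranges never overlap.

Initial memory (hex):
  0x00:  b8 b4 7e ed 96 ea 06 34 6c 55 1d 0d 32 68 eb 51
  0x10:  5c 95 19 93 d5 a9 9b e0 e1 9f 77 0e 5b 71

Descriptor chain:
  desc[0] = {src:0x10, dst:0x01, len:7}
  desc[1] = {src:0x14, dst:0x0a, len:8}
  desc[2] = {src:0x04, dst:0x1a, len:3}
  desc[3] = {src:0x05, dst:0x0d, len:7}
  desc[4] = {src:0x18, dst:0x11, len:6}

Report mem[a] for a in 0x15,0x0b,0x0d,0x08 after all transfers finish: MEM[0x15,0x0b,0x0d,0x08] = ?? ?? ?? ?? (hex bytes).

[0] 0x10->0x01 len=7 : 5c 95 19 93 d5 a9 9b
[1] 0x14->0x0a len=8 : d5 a9 9b e0 e1 9f 77 0e
[2] 0x04->0x1a len=3 : 93 d5 a9
[3] 0x05->0x0d len=7 : d5 a9 9b 6c 55 d5 a9
[4] 0x18->0x11 len=6 : e1 9f 93 d5 a9 71
query mem[0x15]=0xa9, mem[0x0b]=0xa9, mem[0x0d]=0xd5, mem[0x08]=0x6c

MEM[0x15,0x0b,0x0d,0x08] = a9 a9 d5 6c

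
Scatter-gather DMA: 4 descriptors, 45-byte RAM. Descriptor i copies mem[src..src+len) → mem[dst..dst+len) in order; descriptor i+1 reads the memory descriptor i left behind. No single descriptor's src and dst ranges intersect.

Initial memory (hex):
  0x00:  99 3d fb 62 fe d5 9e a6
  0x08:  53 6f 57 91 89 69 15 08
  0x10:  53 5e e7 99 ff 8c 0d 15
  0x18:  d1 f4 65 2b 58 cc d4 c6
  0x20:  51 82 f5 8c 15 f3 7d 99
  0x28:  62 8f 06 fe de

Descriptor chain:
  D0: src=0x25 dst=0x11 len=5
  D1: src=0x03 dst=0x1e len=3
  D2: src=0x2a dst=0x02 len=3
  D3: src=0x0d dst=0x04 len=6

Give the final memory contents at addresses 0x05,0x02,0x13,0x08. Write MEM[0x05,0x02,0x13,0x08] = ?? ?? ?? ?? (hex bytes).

[0] 0x25->0x11 len=5 : f3 7d 99 62 8f
[1] 0x03->0x1e len=3 : 62 fe d5
[2] 0x2a->0x02 len=3 : 06 fe de
[3] 0x0d->0x04 len=6 : 69 15 08 53 f3 7d
query mem[0x05]=0x15, mem[0x02]=0x06, mem[0x13]=0x99, mem[0x08]=0xf3

MEM[0x05,0x02,0x13,0x08] = 15 06 99 f3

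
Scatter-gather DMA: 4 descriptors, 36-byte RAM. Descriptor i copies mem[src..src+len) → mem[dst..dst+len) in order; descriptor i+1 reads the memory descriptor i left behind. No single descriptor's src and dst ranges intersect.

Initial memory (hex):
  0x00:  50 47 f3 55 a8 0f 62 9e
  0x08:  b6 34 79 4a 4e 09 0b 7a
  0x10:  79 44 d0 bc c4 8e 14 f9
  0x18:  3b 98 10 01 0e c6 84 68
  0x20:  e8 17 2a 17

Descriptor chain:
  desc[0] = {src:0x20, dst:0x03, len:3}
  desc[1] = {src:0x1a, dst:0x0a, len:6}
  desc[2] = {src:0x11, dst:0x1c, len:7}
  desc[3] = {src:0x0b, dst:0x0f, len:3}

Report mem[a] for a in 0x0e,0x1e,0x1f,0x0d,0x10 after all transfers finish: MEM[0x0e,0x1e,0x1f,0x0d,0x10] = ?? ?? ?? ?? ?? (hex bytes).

D0: mem[0x03..0x05] <- [e8 17 2a]
D1: mem[0x0a..0x0f] <- [10 01 0e c6 84 68]
D2: mem[0x1c..0x22] <- [44 d0 bc c4 8e 14 f9]
D3: mem[0x0f..0x11] <- [01 0e c6]
query mem[0x0e]=0x84, mem[0x1e]=0xbc, mem[0x1f]=0xc4, mem[0x0d]=0xc6, mem[0x10]=0x0e

MEM[0x0e,0x1e,0x1f,0x0d,0x10] = 84 bc c4 c6 0e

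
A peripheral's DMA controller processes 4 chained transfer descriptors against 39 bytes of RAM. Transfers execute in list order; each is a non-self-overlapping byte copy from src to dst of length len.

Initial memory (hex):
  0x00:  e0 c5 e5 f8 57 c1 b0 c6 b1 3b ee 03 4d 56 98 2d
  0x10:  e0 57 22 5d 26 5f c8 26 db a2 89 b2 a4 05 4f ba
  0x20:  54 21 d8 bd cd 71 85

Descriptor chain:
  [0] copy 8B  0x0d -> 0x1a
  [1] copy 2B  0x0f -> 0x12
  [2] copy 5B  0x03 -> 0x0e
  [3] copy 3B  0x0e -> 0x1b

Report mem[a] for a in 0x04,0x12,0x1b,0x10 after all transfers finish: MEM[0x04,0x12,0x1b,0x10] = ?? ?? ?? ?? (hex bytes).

MEM[0x04,0x12,0x1b,0x10] = 57 c6 f8 c1

#0 dst[0x1a+8] := {0x56,0x98,0x2d,0xe0,0x57,0x22,0x5d,0x26}
#1 dst[0x12+2] := {0x2d,0xe0}
#2 dst[0x0e+5] := {0xf8,0x57,0xc1,0xb0,0xc6}
#3 dst[0x1b+3] := {0xf8,0x57,0xc1}
query mem[0x04]=0x57, mem[0x12]=0xc6, mem[0x1b]=0xf8, mem[0x10]=0xc1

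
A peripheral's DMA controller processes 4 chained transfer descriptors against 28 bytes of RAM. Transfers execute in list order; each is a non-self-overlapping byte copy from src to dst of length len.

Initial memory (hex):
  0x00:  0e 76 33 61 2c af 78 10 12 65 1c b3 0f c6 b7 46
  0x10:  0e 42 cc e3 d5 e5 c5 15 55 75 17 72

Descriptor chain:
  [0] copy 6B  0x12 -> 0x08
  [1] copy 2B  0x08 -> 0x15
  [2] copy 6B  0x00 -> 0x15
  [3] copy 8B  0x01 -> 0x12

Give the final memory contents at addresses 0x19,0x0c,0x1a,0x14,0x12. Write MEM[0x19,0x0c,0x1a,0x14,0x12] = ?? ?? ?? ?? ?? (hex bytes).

  after D0: wrote 6B at 0x08 = cce3d5e5c515
  after D1: wrote 2B at 0x15 = cce3
  after D2: wrote 6B at 0x15 = 0e7633612caf
  after D3: wrote 8B at 0x12 = 7633612caf7810cc
query mem[0x19]=0xcc, mem[0x0c]=0xc5, mem[0x1a]=0xaf, mem[0x14]=0x61, mem[0x12]=0x76

MEM[0x19,0x0c,0x1a,0x14,0x12] = cc c5 af 61 76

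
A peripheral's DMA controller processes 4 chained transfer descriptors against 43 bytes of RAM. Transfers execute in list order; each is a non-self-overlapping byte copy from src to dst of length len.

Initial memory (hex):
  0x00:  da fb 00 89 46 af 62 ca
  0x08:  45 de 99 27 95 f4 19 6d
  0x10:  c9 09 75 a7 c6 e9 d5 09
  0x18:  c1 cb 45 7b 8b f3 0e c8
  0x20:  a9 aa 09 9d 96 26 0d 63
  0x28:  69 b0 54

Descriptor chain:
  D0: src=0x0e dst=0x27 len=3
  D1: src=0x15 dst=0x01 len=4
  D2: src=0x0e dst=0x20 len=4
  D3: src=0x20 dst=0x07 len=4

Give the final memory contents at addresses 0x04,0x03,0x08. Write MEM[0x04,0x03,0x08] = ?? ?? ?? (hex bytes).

MEM[0x04,0x03,0x08] = c1 09 6d

[0] 0x0e->0x27 len=3 : 19 6d c9
[1] 0x15->0x01 len=4 : e9 d5 09 c1
[2] 0x0e->0x20 len=4 : 19 6d c9 09
[3] 0x20->0x07 len=4 : 19 6d c9 09
query mem[0x04]=0xc1, mem[0x03]=0x09, mem[0x08]=0x6d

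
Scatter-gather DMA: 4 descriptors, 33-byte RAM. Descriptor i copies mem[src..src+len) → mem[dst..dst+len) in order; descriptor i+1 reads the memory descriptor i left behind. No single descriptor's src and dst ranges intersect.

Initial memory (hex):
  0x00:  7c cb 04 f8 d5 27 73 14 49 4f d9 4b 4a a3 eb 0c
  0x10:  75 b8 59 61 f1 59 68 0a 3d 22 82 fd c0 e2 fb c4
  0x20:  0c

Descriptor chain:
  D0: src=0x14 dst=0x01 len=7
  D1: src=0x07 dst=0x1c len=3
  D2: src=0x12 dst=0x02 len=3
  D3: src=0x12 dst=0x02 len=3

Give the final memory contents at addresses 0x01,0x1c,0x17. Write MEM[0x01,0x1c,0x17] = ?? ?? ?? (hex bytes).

MEM[0x01,0x1c,0x17] = f1 82 0a

  after D0: wrote 7B at 0x01 = f159680a3d2282
  after D1: wrote 3B at 0x1c = 82494f
  after D2: wrote 3B at 0x02 = 5961f1
  after D3: wrote 3B at 0x02 = 5961f1
query mem[0x01]=0xf1, mem[0x1c]=0x82, mem[0x17]=0x0a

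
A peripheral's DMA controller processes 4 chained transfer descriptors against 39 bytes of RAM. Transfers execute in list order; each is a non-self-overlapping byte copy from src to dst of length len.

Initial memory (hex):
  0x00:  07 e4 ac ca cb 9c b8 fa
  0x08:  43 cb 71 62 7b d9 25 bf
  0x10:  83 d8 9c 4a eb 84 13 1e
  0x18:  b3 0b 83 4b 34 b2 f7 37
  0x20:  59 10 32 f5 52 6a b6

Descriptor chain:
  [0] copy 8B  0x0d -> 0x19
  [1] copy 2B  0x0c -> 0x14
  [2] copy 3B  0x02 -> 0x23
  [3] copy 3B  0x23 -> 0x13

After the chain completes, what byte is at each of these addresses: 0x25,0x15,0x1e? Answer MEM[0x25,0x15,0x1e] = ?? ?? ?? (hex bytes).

MEM[0x25,0x15,0x1e] = cb cb 9c

[0] 0x0d->0x19 len=8 : d9 25 bf 83 d8 9c 4a eb
[1] 0x0c->0x14 len=2 : 7b d9
[2] 0x02->0x23 len=3 : ac ca cb
[3] 0x23->0x13 len=3 : ac ca cb
query mem[0x25]=0xcb, mem[0x15]=0xcb, mem[0x1e]=0x9c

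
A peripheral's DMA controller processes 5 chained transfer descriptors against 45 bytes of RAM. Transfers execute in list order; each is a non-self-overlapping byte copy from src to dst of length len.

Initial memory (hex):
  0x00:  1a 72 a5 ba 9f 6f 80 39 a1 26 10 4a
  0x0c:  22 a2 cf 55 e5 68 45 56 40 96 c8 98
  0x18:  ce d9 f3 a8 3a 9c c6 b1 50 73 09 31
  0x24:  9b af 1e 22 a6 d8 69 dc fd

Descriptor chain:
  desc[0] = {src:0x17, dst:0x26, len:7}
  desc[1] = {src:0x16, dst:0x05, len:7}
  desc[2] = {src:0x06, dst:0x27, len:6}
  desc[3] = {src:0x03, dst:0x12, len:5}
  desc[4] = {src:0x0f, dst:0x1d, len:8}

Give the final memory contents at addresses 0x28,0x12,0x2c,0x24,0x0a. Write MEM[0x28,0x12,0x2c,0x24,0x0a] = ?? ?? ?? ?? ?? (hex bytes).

MEM[0x28,0x12,0x2c,0x24,0x0a] = ce ba 3a ce a8

#0 dst[0x26+7] := {0x98,0xce,0xd9,0xf3,0xa8,0x3a,0x9c}
#1 dst[0x05+7] := {0xc8,0x98,0xce,0xd9,0xf3,0xa8,0x3a}
#2 dst[0x27+6] := {0x98,0xce,0xd9,0xf3,0xa8,0x3a}
#3 dst[0x12+5] := {0xba,0x9f,0xc8,0x98,0xce}
#4 dst[0x1d+8] := {0x55,0xe5,0x68,0xba,0x9f,0xc8,0x98,0xce}
query mem[0x28]=0xce, mem[0x12]=0xba, mem[0x2c]=0x3a, mem[0x24]=0xce, mem[0x0a]=0xa8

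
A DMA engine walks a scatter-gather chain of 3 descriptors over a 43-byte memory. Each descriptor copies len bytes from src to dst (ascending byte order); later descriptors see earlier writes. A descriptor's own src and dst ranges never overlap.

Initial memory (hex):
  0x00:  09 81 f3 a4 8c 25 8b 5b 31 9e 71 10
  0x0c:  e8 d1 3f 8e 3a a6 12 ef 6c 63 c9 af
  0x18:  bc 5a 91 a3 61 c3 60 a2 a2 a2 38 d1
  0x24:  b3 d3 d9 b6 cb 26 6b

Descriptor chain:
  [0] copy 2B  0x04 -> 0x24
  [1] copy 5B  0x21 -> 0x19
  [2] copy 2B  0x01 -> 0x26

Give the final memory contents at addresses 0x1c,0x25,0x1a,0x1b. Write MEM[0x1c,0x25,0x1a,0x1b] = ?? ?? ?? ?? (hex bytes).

MEM[0x1c,0x25,0x1a,0x1b] = 8c 25 38 d1

[0] 0x04->0x24 len=2 : 8c 25
[1] 0x21->0x19 len=5 : a2 38 d1 8c 25
[2] 0x01->0x26 len=2 : 81 f3
query mem[0x1c]=0x8c, mem[0x25]=0x25, mem[0x1a]=0x38, mem[0x1b]=0xd1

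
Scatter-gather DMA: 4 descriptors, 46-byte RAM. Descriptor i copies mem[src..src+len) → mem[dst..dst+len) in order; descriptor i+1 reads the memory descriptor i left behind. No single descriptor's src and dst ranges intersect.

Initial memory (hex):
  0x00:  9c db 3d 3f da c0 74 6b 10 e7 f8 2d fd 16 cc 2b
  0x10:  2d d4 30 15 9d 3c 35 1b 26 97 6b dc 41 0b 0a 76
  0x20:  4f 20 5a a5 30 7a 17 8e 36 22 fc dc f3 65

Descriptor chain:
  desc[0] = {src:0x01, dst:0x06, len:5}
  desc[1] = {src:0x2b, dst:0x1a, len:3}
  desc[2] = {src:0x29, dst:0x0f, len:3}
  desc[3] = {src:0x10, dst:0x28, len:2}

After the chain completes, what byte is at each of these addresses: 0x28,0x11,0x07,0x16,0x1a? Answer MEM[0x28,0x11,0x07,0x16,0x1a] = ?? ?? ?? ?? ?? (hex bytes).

[0] 0x01->0x06 len=5 : db 3d 3f da c0
[1] 0x2b->0x1a len=3 : dc f3 65
[2] 0x29->0x0f len=3 : 22 fc dc
[3] 0x10->0x28 len=2 : fc dc
query mem[0x28]=0xfc, mem[0x11]=0xdc, mem[0x07]=0x3d, mem[0x16]=0x35, mem[0x1a]=0xdc

MEM[0x28,0x11,0x07,0x16,0x1a] = fc dc 3d 35 dc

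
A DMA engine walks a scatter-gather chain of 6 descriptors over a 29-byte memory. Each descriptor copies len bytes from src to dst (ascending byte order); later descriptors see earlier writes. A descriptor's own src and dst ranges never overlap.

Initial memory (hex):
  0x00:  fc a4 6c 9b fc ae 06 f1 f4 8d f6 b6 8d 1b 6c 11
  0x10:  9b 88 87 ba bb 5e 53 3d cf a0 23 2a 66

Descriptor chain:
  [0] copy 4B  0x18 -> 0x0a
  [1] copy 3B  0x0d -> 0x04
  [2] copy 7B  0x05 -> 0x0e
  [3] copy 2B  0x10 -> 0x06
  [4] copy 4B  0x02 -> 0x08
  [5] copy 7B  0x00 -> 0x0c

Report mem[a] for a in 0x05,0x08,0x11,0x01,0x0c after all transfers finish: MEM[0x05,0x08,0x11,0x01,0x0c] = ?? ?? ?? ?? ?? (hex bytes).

MEM[0x05,0x08,0x11,0x01,0x0c] = 6c 6c 6c a4 fc

#0 dst[0x0a+4] := {0xcf,0xa0,0x23,0x2a}
#1 dst[0x04+3] := {0x2a,0x6c,0x11}
#2 dst[0x0e+7] := {0x6c,0x11,0xf1,0xf4,0x8d,0xcf,0xa0}
#3 dst[0x06+2] := {0xf1,0xf4}
#4 dst[0x08+4] := {0x6c,0x9b,0x2a,0x6c}
#5 dst[0x0c+7] := {0xfc,0xa4,0x6c,0x9b,0x2a,0x6c,0xf1}
query mem[0x05]=0x6c, mem[0x08]=0x6c, mem[0x11]=0x6c, mem[0x01]=0xa4, mem[0x0c]=0xfc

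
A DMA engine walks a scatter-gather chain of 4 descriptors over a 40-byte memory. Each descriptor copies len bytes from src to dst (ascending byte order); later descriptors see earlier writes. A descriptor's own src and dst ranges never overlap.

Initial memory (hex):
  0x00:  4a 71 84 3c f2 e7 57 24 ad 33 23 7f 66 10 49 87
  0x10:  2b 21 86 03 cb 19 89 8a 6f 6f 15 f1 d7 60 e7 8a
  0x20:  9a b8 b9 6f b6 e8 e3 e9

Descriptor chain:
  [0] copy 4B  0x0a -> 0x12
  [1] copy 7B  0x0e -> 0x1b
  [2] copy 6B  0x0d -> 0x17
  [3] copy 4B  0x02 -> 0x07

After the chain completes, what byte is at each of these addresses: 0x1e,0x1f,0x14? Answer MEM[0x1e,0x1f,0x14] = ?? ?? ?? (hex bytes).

D0: mem[0x12..0x15] <- [23 7f 66 10]
D1: mem[0x1b..0x21] <- [49 87 2b 21 23 7f 66]
D2: mem[0x17..0x1c] <- [10 49 87 2b 21 23]
D3: mem[0x07..0x0a] <- [84 3c f2 e7]
query mem[0x1e]=0x21, mem[0x1f]=0x23, mem[0x14]=0x66

MEM[0x1e,0x1f,0x14] = 21 23 66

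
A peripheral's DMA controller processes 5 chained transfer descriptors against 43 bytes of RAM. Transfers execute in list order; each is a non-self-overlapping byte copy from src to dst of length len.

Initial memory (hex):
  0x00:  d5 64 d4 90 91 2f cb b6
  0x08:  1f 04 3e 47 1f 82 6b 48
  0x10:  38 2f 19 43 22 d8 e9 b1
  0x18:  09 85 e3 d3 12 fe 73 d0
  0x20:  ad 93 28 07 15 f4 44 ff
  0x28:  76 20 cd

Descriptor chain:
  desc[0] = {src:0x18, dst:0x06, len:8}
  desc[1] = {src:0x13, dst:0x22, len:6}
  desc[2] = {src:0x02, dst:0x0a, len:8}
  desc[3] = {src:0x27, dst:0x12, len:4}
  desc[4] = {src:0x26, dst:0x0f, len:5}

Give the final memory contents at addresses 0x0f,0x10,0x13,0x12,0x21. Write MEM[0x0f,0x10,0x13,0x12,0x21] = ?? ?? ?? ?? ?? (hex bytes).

MEM[0x0f,0x10,0x13,0x12,0x21] = b1 09 cd 20 93

D0: mem[0x06..0x0d] <- [09 85 e3 d3 12 fe 73 d0]
D1: mem[0x22..0x27] <- [43 22 d8 e9 b1 09]
D2: mem[0x0a..0x11] <- [d4 90 91 2f 09 85 e3 d3]
D3: mem[0x12..0x15] <- [09 76 20 cd]
D4: mem[0x0f..0x13] <- [b1 09 76 20 cd]
query mem[0x0f]=0xb1, mem[0x10]=0x09, mem[0x13]=0xcd, mem[0x12]=0x20, mem[0x21]=0x93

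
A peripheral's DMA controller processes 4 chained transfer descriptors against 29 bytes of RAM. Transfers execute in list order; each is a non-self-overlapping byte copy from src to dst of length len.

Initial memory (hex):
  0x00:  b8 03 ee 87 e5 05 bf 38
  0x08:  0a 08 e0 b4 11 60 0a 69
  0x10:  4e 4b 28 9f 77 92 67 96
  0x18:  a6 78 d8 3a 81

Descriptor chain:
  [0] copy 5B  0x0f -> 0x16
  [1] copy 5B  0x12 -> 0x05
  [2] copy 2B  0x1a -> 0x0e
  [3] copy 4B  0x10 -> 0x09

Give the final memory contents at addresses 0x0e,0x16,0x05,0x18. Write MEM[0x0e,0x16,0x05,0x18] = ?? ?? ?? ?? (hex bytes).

MEM[0x0e,0x16,0x05,0x18] = 9f 69 28 4b

  after D0: wrote 5B at 0x16 = 694e4b289f
  after D1: wrote 5B at 0x05 = 289f779269
  after D2: wrote 2B at 0x0e = 9f3a
  after D3: wrote 4B at 0x09 = 4e4b289f
query mem[0x0e]=0x9f, mem[0x16]=0x69, mem[0x05]=0x28, mem[0x18]=0x4b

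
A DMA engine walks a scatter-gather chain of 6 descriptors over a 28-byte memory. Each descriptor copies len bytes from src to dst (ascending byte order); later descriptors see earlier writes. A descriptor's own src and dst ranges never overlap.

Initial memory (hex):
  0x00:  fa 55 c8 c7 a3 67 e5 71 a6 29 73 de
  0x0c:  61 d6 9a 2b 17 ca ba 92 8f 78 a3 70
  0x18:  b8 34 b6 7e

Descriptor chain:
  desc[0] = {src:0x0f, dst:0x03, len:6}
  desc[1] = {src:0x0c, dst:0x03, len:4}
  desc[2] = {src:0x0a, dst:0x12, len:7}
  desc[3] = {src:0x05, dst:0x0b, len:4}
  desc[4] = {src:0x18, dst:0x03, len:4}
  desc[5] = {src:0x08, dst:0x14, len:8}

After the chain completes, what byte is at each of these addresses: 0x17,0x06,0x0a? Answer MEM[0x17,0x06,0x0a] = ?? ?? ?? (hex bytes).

MEM[0x17,0x06,0x0a] = 9a 7e 73

[0] 0x0f->0x03 len=6 : 2b 17 ca ba 92 8f
[1] 0x0c->0x03 len=4 : 61 d6 9a 2b
[2] 0x0a->0x12 len=7 : 73 de 61 d6 9a 2b 17
[3] 0x05->0x0b len=4 : 9a 2b 92 8f
[4] 0x18->0x03 len=4 : 17 34 b6 7e
[5] 0x08->0x14 len=8 : 8f 29 73 9a 2b 92 8f 2b
query mem[0x17]=0x9a, mem[0x06]=0x7e, mem[0x0a]=0x73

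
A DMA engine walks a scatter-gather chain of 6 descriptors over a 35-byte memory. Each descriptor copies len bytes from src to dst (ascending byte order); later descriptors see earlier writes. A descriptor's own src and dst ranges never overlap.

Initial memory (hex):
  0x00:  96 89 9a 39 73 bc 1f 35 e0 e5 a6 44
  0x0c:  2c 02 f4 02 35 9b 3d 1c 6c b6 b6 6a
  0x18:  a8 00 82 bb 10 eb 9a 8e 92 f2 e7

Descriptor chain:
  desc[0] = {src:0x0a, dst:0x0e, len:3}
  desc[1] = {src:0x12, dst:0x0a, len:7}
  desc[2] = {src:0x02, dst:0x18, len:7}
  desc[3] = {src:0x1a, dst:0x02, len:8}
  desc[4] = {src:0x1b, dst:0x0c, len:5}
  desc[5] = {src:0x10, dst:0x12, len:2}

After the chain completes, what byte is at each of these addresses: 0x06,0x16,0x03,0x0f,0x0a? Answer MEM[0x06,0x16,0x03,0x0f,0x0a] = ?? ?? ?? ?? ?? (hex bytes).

#0 dst[0x0e+3] := {0xa6,0x44,0x2c}
#1 dst[0x0a+7] := {0x3d,0x1c,0x6c,0xb6,0xb6,0x6a,0xa8}
#2 dst[0x18+7] := {0x9a,0x39,0x73,0xbc,0x1f,0x35,0xe0}
#3 dst[0x02+8] := {0x73,0xbc,0x1f,0x35,0xe0,0x8e,0x92,0xf2}
#4 dst[0x0c+5] := {0xbc,0x1f,0x35,0xe0,0x8e}
#5 dst[0x12+2] := {0x8e,0x9b}
query mem[0x06]=0xe0, mem[0x16]=0xb6, mem[0x03]=0xbc, mem[0x0f]=0xe0, mem[0x0a]=0x3d

MEM[0x06,0x16,0x03,0x0f,0x0a] = e0 b6 bc e0 3d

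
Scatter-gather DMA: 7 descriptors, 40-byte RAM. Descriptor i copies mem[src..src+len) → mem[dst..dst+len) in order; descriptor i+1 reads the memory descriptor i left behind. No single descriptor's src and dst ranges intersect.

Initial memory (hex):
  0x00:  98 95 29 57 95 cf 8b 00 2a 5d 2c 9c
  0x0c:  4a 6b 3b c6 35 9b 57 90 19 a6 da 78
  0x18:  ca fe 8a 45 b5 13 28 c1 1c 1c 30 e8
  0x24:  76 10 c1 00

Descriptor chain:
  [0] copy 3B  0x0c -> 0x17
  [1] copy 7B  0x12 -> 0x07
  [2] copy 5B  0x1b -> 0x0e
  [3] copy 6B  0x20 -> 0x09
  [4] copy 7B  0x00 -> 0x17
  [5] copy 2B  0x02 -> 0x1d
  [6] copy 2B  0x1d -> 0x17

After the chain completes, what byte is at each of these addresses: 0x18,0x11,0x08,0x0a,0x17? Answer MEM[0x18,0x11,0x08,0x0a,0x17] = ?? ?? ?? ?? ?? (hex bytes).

  after D0: wrote 3B at 0x17 = 4a6b3b
  after D1: wrote 7B at 0x07 = 579019a6da4a6b
  after D2: wrote 5B at 0x0e = 45b51328c1
  after D3: wrote 6B at 0x09 = 1c1c30e87610
  after D4: wrote 7B at 0x17 = 9895295795cf8b
  after D5: wrote 2B at 0x1d = 2957
  after D6: wrote 2B at 0x17 = 2957
query mem[0x18]=0x57, mem[0x11]=0x28, mem[0x08]=0x90, mem[0x0a]=0x1c, mem[0x17]=0x29

MEM[0x18,0x11,0x08,0x0a,0x17] = 57 28 90 1c 29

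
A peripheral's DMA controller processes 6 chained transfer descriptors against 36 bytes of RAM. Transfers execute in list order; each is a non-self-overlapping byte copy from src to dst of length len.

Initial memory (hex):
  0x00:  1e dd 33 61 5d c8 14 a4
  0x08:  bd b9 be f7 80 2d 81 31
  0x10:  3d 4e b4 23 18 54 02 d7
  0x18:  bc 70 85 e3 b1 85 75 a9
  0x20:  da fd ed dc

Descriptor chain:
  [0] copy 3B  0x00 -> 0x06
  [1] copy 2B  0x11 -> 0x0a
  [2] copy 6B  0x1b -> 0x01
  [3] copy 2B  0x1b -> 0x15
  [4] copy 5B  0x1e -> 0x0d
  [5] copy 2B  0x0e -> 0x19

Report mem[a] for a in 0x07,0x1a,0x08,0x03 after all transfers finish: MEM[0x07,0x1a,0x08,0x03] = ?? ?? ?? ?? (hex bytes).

[0] 0x00->0x06 len=3 : 1e dd 33
[1] 0x11->0x0a len=2 : 4e b4
[2] 0x1b->0x01 len=6 : e3 b1 85 75 a9 da
[3] 0x1b->0x15 len=2 : e3 b1
[4] 0x1e->0x0d len=5 : 75 a9 da fd ed
[5] 0x0e->0x19 len=2 : a9 da
query mem[0x07]=0xdd, mem[0x1a]=0xda, mem[0x08]=0x33, mem[0x03]=0x85

MEM[0x07,0x1a,0x08,0x03] = dd da 33 85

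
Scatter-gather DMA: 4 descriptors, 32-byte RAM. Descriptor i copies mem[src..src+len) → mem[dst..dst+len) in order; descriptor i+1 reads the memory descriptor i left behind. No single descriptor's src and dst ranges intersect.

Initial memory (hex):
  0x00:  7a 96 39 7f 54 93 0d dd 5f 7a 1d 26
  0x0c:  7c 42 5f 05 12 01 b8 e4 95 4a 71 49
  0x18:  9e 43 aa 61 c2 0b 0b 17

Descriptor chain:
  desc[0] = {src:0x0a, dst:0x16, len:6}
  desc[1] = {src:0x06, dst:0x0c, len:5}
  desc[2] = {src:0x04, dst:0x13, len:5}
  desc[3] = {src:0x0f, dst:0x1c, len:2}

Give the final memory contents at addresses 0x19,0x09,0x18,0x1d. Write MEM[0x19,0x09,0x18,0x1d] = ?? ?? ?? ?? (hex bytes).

[0] 0x0a->0x16 len=6 : 1d 26 7c 42 5f 05
[1] 0x06->0x0c len=5 : 0d dd 5f 7a 1d
[2] 0x04->0x13 len=5 : 54 93 0d dd 5f
[3] 0x0f->0x1c len=2 : 7a 1d
query mem[0x19]=0x42, mem[0x09]=0x7a, mem[0x18]=0x7c, mem[0x1d]=0x1d

MEM[0x19,0x09,0x18,0x1d] = 42 7a 7c 1d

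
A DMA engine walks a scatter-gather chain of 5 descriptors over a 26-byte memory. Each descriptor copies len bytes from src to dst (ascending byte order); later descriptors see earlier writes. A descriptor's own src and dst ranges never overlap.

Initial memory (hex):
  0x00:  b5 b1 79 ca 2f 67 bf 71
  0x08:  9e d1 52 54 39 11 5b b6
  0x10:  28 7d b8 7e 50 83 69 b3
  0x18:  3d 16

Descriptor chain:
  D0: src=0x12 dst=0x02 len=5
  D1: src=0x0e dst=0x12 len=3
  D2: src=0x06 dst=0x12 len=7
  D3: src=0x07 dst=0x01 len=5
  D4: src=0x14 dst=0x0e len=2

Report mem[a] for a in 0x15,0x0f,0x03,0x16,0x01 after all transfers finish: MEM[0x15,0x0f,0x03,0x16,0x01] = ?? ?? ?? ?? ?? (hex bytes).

  after D0: wrote 5B at 0x02 = b87e508369
  after D1: wrote 3B at 0x12 = 5bb628
  after D2: wrote 7B at 0x12 = 69719ed1525439
  after D3: wrote 5B at 0x01 = 719ed15254
  after D4: wrote 2B at 0x0e = 9ed1
query mem[0x15]=0xd1, mem[0x0f]=0xd1, mem[0x03]=0xd1, mem[0x16]=0x52, mem[0x01]=0x71

MEM[0x15,0x0f,0x03,0x16,0x01] = d1 d1 d1 52 71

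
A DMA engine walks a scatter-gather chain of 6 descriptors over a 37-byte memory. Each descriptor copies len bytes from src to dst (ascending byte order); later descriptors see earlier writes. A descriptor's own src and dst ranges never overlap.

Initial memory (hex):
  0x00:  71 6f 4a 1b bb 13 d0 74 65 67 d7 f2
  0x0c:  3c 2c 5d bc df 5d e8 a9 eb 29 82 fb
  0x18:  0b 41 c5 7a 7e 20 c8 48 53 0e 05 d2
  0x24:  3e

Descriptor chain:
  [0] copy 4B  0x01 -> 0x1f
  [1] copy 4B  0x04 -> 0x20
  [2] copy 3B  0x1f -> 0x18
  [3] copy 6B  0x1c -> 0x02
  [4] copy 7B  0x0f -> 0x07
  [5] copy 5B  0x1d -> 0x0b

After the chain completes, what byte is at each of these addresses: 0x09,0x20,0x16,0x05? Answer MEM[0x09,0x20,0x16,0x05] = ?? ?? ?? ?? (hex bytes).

MEM[0x09,0x20,0x16,0x05] = 5d bb 82 6f

  after D0: wrote 4B at 0x1f = 6f4a1bbb
  after D1: wrote 4B at 0x20 = bb13d074
  after D2: wrote 3B at 0x18 = 6fbb13
  after D3: wrote 6B at 0x02 = 7e20c86fbb13
  after D4: wrote 7B at 0x07 = bcdf5de8a9eb29
  after D5: wrote 5B at 0x0b = 20c86fbb13
query mem[0x09]=0x5d, mem[0x20]=0xbb, mem[0x16]=0x82, mem[0x05]=0x6f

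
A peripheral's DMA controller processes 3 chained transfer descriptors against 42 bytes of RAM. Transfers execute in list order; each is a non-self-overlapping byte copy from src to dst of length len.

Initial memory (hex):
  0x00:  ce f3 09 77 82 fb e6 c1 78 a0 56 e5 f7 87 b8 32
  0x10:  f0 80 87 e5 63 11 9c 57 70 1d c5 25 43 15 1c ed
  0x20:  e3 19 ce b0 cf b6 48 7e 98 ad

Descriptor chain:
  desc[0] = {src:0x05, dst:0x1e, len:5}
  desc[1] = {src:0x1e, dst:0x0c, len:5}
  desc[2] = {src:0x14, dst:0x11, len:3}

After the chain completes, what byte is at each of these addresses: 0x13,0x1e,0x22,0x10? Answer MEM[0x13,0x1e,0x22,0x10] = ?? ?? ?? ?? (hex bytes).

MEM[0x13,0x1e,0x22,0x10] = 9c fb a0 a0

#0 dst[0x1e+5] := {0xfb,0xe6,0xc1,0x78,0xa0}
#1 dst[0x0c+5] := {0xfb,0xe6,0xc1,0x78,0xa0}
#2 dst[0x11+3] := {0x63,0x11,0x9c}
query mem[0x13]=0x9c, mem[0x1e]=0xfb, mem[0x22]=0xa0, mem[0x10]=0xa0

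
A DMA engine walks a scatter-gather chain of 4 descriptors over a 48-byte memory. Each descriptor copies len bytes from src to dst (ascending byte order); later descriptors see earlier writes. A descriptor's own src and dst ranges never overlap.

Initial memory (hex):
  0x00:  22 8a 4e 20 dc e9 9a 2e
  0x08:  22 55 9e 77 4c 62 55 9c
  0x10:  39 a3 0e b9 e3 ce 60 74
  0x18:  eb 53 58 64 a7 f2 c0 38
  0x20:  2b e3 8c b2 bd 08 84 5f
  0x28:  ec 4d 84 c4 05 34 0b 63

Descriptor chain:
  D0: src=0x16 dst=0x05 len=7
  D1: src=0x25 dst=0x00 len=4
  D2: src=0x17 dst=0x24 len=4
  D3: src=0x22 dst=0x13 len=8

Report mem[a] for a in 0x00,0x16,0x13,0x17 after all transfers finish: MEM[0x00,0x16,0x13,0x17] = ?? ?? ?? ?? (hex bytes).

MEM[0x00,0x16,0x13,0x17] = 08 eb 8c 53

  after D0: wrote 7B at 0x05 = 6074eb535864a7
  after D1: wrote 4B at 0x00 = 08845fec
  after D2: wrote 4B at 0x24 = 74eb5358
  after D3: wrote 8B at 0x13 = 8cb274eb5358ec4d
query mem[0x00]=0x08, mem[0x16]=0xeb, mem[0x13]=0x8c, mem[0x17]=0x53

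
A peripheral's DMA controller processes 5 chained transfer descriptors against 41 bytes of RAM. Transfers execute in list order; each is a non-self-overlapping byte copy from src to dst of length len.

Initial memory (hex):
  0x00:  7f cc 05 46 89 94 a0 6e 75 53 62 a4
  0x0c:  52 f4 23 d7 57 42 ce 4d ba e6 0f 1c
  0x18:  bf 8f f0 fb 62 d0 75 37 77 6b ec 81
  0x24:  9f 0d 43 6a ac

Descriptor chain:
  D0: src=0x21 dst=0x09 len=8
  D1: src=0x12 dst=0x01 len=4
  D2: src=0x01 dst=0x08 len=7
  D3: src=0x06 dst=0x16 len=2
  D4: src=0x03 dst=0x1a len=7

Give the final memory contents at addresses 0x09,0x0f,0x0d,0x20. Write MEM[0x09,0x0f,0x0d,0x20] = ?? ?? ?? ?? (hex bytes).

MEM[0x09,0x0f,0x0d,0x20] = 4d 6a a0 4d

  after D0: wrote 8B at 0x09 = 6bec819f0d436aac
  after D1: wrote 4B at 0x01 = ce4dbae6
  after D2: wrote 7B at 0x08 = ce4dbae694a06e
  after D3: wrote 2B at 0x16 = a06e
  after D4: wrote 7B at 0x1a = bae694a06ece4d
query mem[0x09]=0x4d, mem[0x0f]=0x6a, mem[0x0d]=0xa0, mem[0x20]=0x4d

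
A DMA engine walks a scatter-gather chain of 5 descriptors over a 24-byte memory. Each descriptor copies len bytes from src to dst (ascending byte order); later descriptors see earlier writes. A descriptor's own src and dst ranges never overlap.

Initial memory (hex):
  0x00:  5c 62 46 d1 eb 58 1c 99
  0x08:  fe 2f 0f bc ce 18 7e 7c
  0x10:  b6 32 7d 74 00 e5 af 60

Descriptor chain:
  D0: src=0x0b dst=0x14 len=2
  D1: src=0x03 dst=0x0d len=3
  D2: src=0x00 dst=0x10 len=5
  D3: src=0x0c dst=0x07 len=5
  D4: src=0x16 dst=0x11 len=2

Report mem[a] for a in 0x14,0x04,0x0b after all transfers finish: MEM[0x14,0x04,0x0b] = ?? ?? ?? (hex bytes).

  after D0: wrote 2B at 0x14 = bcce
  after D1: wrote 3B at 0x0d = d1eb58
  after D2: wrote 5B at 0x10 = 5c6246d1eb
  after D3: wrote 5B at 0x07 = ced1eb585c
  after D4: wrote 2B at 0x11 = af60
query mem[0x14]=0xeb, mem[0x04]=0xeb, mem[0x0b]=0x5c

MEM[0x14,0x04,0x0b] = eb eb 5c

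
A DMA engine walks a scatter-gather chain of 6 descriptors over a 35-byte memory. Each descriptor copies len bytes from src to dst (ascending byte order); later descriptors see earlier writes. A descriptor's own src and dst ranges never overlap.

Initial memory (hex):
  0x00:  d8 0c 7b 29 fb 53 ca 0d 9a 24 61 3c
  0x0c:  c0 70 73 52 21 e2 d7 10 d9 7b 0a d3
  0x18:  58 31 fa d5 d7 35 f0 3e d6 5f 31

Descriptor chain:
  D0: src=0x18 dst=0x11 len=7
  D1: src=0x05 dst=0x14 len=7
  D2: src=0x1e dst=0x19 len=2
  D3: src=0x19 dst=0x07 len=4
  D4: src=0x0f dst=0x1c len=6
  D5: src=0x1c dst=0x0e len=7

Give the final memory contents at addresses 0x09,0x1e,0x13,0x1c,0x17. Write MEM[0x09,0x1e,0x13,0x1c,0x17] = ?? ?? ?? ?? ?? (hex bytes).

#0 dst[0x11+7] := {0x58,0x31,0xfa,0xd5,0xd7,0x35,0xf0}
#1 dst[0x14+7] := {0x53,0xca,0x0d,0x9a,0x24,0x61,0x3c}
#2 dst[0x19+2] := {0xf0,0x3e}
#3 dst[0x07+4] := {0xf0,0x3e,0xd5,0xd7}
#4 dst[0x1c+6] := {0x52,0x21,0x58,0x31,0xfa,0x53}
#5 dst[0x0e+7] := {0x52,0x21,0x58,0x31,0xfa,0x53,0x31}
query mem[0x09]=0xd5, mem[0x1e]=0x58, mem[0x13]=0x53, mem[0x1c]=0x52, mem[0x17]=0x9a

MEM[0x09,0x1e,0x13,0x1c,0x17] = d5 58 53 52 9a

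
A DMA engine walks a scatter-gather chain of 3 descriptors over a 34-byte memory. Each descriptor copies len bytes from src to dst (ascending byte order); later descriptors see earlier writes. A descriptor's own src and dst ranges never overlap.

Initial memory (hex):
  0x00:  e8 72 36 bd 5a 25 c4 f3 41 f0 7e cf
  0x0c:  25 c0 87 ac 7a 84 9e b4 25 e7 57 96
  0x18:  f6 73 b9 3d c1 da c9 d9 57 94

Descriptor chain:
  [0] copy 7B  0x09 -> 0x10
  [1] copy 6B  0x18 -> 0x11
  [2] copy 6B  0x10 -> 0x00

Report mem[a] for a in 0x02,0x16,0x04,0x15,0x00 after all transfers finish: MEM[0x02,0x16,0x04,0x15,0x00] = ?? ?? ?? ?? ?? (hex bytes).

MEM[0x02,0x16,0x04,0x15,0x00] = 73 da 3d c1 f0

[0] 0x09->0x10 len=7 : f0 7e cf 25 c0 87 ac
[1] 0x18->0x11 len=6 : f6 73 b9 3d c1 da
[2] 0x10->0x00 len=6 : f0 f6 73 b9 3d c1
query mem[0x02]=0x73, mem[0x16]=0xda, mem[0x04]=0x3d, mem[0x15]=0xc1, mem[0x00]=0xf0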